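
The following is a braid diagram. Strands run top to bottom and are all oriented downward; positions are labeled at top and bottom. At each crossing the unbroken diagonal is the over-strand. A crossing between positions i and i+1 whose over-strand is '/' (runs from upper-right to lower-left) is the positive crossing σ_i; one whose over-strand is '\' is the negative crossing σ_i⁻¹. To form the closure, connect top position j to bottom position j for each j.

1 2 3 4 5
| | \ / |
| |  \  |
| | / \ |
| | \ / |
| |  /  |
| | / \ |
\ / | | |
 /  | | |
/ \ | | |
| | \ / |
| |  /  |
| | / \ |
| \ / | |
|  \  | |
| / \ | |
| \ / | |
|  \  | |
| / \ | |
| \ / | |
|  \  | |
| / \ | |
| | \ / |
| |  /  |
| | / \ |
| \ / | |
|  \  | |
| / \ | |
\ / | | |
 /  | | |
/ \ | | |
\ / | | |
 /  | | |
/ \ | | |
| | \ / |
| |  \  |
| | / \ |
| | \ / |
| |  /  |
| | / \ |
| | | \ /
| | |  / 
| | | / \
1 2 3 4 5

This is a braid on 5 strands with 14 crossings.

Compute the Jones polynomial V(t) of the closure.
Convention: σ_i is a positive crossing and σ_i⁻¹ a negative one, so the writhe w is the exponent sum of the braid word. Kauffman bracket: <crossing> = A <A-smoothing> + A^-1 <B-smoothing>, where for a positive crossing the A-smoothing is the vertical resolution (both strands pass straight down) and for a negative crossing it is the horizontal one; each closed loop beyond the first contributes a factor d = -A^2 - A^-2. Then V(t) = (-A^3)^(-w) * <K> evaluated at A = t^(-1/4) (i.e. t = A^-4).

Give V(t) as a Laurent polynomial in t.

-t^5 + 2*t^4 - 3*t^3 + 5*t^2 - 5*t + 6 - 5*t^-1 + 3*t^-2 - 2*t^-3 + t^-4

Derivation:
Reading the diagram top to bottom ('/'-over between positions i,i+1 = s_i, '\'-over = s_i^-1): braid word = s3^-1 s3 s1 s3 s2^-1 s2^-1 s2^-1 s3 s2^-1 s1 s1 s3^-1 s3 s4.
The presented braid s3^-1 s3 s1 s3 s2^-1 s2^-1 s2^-1 s3 s2^-1 s1 s1 s3^-1 s3 s4 on 5 strands reduces by inverse Markov moves (closure unchanged at each step):
  Destabilize: the word has the form β·s4 where s4 occurs only as the final letter (β ∈ B_4); drop it and the last strand → 4 strands.
  Deconjugate: the word is γ·β·γ⁻¹ with γ = s3^-1 s3 (prefix) and γ⁻¹ = s3^-1 s3 (suffix); strip both.
Reduced to β = s1 s3 s2^-1 s2^-1 s2^-1 s3 s2^-1 s1 s1 on 4 strands, 9 crossings.
Compute on β:
Braid: s1 s3 s2^-1 s2^-1 s2^-1 s3 s2^-1 s1 s1 on 4 strands, 9 crossings.
Writhe w = (#positive) - (#negative) = 5 - 4 = 1.
Enumerate smoothing states for the bracket polynomial. There are 2^9 = 512 states.
Smooth each crossing (0=||, 1=⌣⌢); contribution A^(Σ sign_k(1-2s_k)) * d^(L-1).
Tabulate the states by total A-exponent and number of loops L (A-exp: L × count):
  A^9: L=6 ×1
  A^7: L=5 ×9
  A^5: L=4 ×33, L=6 ×3
  A^3: L=3 ×64, L=5 ×19, L=7 ×1
  A^1: L=2 ×68, L=4 ×52, L=6 ×6
  A^-1: L=1 ×33, L=3 ×75, L=5 ×18
  A^-3: L=2 ×51, L=4 ×32, L=6 ×1
  A^-5: L=3 ×32, L=5 ×4
  A^-7: L=4 ×9
  A^-9: L=5 ×1
Each group contributes A^e * Σ count * d^(L-1):
Powers of d = -A^2 - A^-2: d^2 = A^4 + 2 + A^-4; d^3 = -A^6 - 3*A^2 - 3*A^-2 - A^-6; d^4 = A^8 + 4*A^4 + 6 + 4*A^-4 + A^-8; d^5 = -A^10 - 5*A^6 - 10*A^2 - 10*A^-2 - 5*A^-6 - A^-10; d^6 = A^12 + 6*A^8 + 15*A^4 + 20 + 15*A^-4 + 6*A^-8 + A^-12.
  A^9 * (d^5) = -A^19 - 5*A^15 - 10*A^11 - 10*A^7 - 5*A^3 - A^-1
  A^7 * (9*d^4) = 9*A^15 + 36*A^11 + 54*A^7 + 36*A^3 + 9*A^-1
  A^5 * (33*d^3 + 3*d^5) = -3*A^15 - 48*A^11 - 129*A^7 - 129*A^3 - 48*A^-1 - 3*A^-5
  A^3 * (64*d^2 + 19*d^4 + d^6) = A^15 + 25*A^11 + 155*A^7 + 262*A^3 + 155*A^-1 + 25*A^-5 + A^-9
  A^1 * (68*d + 52*d^3 + 6*d^5) = -6*A^11 - 82*A^7 - 284*A^3 - 284*A^-1 - 82*A^-5 - 6*A^-9
  A^-1 * (33 + 75*d^2 + 18*d^4) = 18*A^7 + 147*A^3 + 291*A^-1 + 147*A^-5 + 18*A^-9
  A^-3 * (51*d + 32*d^3 + d^5) = -A^7 - 37*A^3 - 157*A^-1 - 157*A^-5 - 37*A^-9 - A^-13
  A^-5 * (32*d^2 + 4*d^4) = 4*A^3 + 48*A^-1 + 88*A^-5 + 48*A^-9 + 4*A^-13
  A^-7 * (9*d^3) = -9*A^-1 - 27*A^-5 - 27*A^-9 - 9*A^-13
  A^-9 * (d^4) = A^-1 + 4*A^-5 + 6*A^-9 + 4*A^-13 + A^-17
Summing the groups: <K> = -A^19 + 2*A^15 - 3*A^11 + 5*A^7 - 6*A^3 + 5*A^-1 - 5*A^-5 + 3*A^-9 - 2*A^-13 + A^-17
Normalise by the writhe: (-A^3)^(-w) = (-A^3)^(-1) = -A^-3, so f(A) = -A^-3 * <K> = A^16 - 2*A^12 + 3*A^8 - 5*A^4 + 6 - 5*A^-4 + 5*A^-8 - 3*A^-12 + 2*A^-16 - A^-20.
Substitute A = t^(-1/4), i.e. A^e → t^(-e/4): V(t) = -t^5 + 2*t^4 - 3*t^3 + 5*t^2 - 5*t + 6 - 5*t^-1 + 3*t^-2 - 2*t^-3 + t^-4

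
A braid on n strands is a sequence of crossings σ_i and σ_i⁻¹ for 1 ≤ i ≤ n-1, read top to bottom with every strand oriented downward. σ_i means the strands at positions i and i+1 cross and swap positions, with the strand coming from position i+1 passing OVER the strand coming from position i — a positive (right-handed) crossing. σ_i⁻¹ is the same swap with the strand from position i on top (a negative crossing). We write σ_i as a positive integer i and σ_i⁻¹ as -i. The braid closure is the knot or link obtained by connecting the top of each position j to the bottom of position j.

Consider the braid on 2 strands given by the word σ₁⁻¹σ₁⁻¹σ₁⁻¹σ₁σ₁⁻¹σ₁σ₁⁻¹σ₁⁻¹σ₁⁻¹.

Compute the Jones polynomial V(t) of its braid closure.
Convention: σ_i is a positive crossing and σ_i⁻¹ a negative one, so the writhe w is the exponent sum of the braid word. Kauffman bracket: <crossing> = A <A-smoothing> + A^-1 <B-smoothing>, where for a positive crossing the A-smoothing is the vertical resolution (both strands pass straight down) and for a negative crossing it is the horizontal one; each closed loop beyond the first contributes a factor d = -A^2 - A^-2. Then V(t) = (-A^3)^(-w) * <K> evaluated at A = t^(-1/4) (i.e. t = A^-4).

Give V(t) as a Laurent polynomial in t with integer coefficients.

t^-2 + t^-4 - t^-5 + t^-6 - t^-7

Derivation:
First cancel adjacent σ_i σ_i⁻¹ pairs (Reidemeister II — same braid, same closure): s1^-1 s1^-1 s1^-1 s1 s1^-1 s1 s1^-1 s1^-1 s1^-1 → s1^-1 s1^-1 s1^-1 s1^-1 s1^-1.
Braid: s1^-1 s1^-1 s1^-1 s1^-1 s1^-1 on 2 strands, 5 crossings.
Writhe w = (#positive) - (#negative) = 0 - 5 = -5.
Computing the Kauffman bracket via state sum. There are 2^5 = 32 states.
Smooth each crossing (0=||, 1=⌣⌢); contribution A^(Σ sign_k(1-2s_k)) * d^(L-1).
  state 00000: A-exp=-5, loops=2, term = A^-5 * d^1
  state 00001: A-exp=-3, loops=1, term = A^-3 * d^0
  state 00010: A-exp=-3, loops=1, term = A^-3 * d^0
  state 00011: A-exp=-1, loops=2, term = A^-1 * d^1
  state 00100: A-exp=-3, loops=1, term = A^-3 * d^0
  state 00101: A-exp=-1, loops=2, term = A^-1 * d^1
  state 00110: A-exp=-1, loops=2, term = A^-1 * d^1
  state 00111: A-exp=+1, loops=3, term = A^1 * d^2
  state 01000: A-exp=-3, loops=1, term = A^-3 * d^0
  state 01001: A-exp=-1, loops=2, term = A^-1 * d^1
  state 01010: A-exp=-1, loops=2, term = A^-1 * d^1
  state 01011: A-exp=+1, loops=3, term = A^1 * d^2
  state 01100: A-exp=-1, loops=2, term = A^-1 * d^1
  state 01101: A-exp=+1, loops=3, term = A^1 * d^2
  state 01110: A-exp=+1, loops=3, term = A^1 * d^2
  state 01111: A-exp=+3, loops=4, term = A^3 * d^3
  state 10000: A-exp=-3, loops=1, term = A^-3 * d^0
  state 10001: A-exp=-1, loops=2, term = A^-1 * d^1
  state 10010: A-exp=-1, loops=2, term = A^-1 * d^1
  state 10011: A-exp=+1, loops=3, term = A^1 * d^2
  state 10100: A-exp=-1, loops=2, term = A^-1 * d^1
  state 10101: A-exp=+1, loops=3, term = A^1 * d^2
  state 10110: A-exp=+1, loops=3, term = A^1 * d^2
  state 10111: A-exp=+3, loops=4, term = A^3 * d^3
  state 11000: A-exp=-1, loops=2, term = A^-1 * d^1
  state 11001: A-exp=+1, loops=3, term = A^1 * d^2
  state 11010: A-exp=+1, loops=3, term = A^1 * d^2
  state 11011: A-exp=+3, loops=4, term = A^3 * d^3
  state 11100: A-exp=+1, loops=3, term = A^1 * d^2
  state 11101: A-exp=+3, loops=4, term = A^3 * d^3
  state 11110: A-exp=+3, loops=4, term = A^3 * d^3
  state 11111: A-exp=+5, loops=5, term = A^5 * d^4
Collect the terms by A-exponent (count of states per loop number):
Powers of d = -A^2 - A^-2: d^2 = A^4 + 2 + A^-4; d^3 = -A^6 - 3*A^2 - 3*A^-2 - A^-6; d^4 = A^8 + 4*A^4 + 6 + 4*A^-4 + A^-8.
  A^5 * (d^4) = A^13 + 4*A^9 + 6*A^5 + 4*A + A^-3
  A^3 * (5*d^3) = -5*A^9 - 15*A^5 - 15*A - 5*A^-3
  A^1 * (10*d^2) = 10*A^5 + 20*A + 10*A^-3
  A^-1 * (10*d) = -10*A - 10*A^-3
  A^-3 * (5) = 5*A^-3
  A^-5 * (d) = -A^-3 - A^-7
Summing the groups: <K> = A^13 - A^9 + A^5 - A - A^-7
Normalise by the writhe: (-A^3)^(-w) = (-A^3)^(5) = -A^15, so f(A) = -A^15 * <K> = -A^28 + A^24 - A^20 + A^16 + A^8.
Substitute A = t^(-1/4), i.e. A^e → t^(-e/4): V(t) = t^-2 + t^-4 - t^-5 + t^-6 - t^-7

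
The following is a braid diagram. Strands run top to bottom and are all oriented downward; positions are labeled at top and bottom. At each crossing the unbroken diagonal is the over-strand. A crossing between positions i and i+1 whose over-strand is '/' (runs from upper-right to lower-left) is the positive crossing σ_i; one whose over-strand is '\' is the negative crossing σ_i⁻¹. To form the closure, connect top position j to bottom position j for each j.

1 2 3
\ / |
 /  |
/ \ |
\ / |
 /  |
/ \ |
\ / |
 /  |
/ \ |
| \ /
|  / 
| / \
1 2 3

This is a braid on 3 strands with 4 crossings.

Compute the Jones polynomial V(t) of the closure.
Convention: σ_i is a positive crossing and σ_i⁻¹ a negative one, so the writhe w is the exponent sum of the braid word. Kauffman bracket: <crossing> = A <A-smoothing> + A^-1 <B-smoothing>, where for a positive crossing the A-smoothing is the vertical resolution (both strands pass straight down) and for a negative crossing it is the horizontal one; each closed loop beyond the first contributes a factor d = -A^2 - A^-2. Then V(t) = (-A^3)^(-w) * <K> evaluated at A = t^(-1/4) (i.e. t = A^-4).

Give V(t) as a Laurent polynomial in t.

-t^4 + t^3 + t

Derivation:
Reading the diagram top to bottom ('/'-over between positions i,i+1 = s_i, '\'-over = s_i^-1): braid word = s1 s1 s1 s2.
The presented braid s1 s1 s1 s2 on 3 strands reduces by inverse Markov moves (closure unchanged at each step):
  Destabilize: the word has the form β·s2 where s2 occurs only as the final letter (β ∈ B_2); drop it and the last strand → 2 strands.
Reduced to β = s1 s1 s1 on 2 strands, 3 crossings.
Compute on β:
Braid: s1 s1 s1 on 2 strands, 3 crossings.
Writhe w = (#positive) - (#negative) = 3 - 0 = 3.
Computing the Kauffman bracket via state sum. There are 2^3 = 8 states.
Each crossing splits two ways (0=vertical, 1=horizontal). The state's weight is A^(#A-smoothings - #B-smoothings) * d^(loops - 1).
  state 000: A-exp=+3, loops=2, term = A^3 * d^1
  state 001: A-exp=+1, loops=1, term = A^1 * d^0
  state 010: A-exp=+1, loops=1, term = A^1 * d^0
  state 011: A-exp=-1, loops=2, term = A^-1 * d^1
  state 100: A-exp=+1, loops=1, term = A^1 * d^0
  state 101: A-exp=-1, loops=2, term = A^-1 * d^1
  state 110: A-exp=-1, loops=2, term = A^-1 * d^1
  state 111: A-exp=-3, loops=3, term = A^-3 * d^2
Collect the terms by A-exponent (count of states per loop number):
Powers of d = -A^2 - A^-2: d^2 = A^4 + 2 + A^-4.
  A^3 * (d) = -A^5 - A
  A^1 * (3) = 3*A
  A^-1 * (3*d) = -3*A - 3*A^-3
  A^-3 * (d^2) = A + 2*A^-3 + A^-7
Summing the groups: <K> = -A^5 - A^-3 + A^-7
Normalise by the writhe: (-A^3)^(-w) = (-A^3)^(-3) = -A^-9, so f(A) = -A^-9 * <K> = A^-4 + A^-12 - A^-16.
Substitute A = t^(-1/4), i.e. A^e → t^(-e/4): V(t) = -t^4 + t^3 + t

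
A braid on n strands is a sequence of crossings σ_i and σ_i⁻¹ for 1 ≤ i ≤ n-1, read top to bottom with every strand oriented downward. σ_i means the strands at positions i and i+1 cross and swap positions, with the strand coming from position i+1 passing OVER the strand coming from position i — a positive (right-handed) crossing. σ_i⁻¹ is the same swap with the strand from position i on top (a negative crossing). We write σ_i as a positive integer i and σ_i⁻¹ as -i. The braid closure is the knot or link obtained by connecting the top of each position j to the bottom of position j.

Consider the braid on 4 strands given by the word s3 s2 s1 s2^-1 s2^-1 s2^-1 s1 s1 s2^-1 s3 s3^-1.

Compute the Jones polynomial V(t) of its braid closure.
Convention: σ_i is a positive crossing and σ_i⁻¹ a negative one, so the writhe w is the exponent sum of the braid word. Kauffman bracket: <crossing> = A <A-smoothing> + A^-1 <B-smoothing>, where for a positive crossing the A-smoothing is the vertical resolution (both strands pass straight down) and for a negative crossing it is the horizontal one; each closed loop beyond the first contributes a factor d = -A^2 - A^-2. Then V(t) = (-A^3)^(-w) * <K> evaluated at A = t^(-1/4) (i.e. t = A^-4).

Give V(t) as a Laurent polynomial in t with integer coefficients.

-t^3 + t^2 - t + 3 - t^-1 + t^-2 - t^-3

Derivation:
The presented braid s3 s2 s1 s2^-1 s2^-1 s2^-1 s1 s1 s2^-1 s3 s3^-1 on 4 strands reduces by inverse Markov moves (closure unchanged at each step):
  Deconjugate: the word is γ·β·γ⁻¹ with γ = s3 (prefix) and γ⁻¹ = s3^-1 (suffix); strip both.
  Destabilize: the word has the form β·s3 where s3 occurs only as the final letter (β ∈ B_3); drop it and the last strand → 3 strands.
  Deconjugate: the word is γ·β·γ⁻¹ with γ = s2 (prefix) and γ⁻¹ = s2^-1 (suffix); strip both.
Reduced to β = s1 s2^-1 s2^-1 s2^-1 s1 s1 on 3 strands, 6 crossings.
Compute on β:
Braid: s1 s2^-1 s2^-1 s2^-1 s1 s1 on 3 strands, 6 crossings.
Writhe w = (#positive) - (#negative) = 3 - 3 = 0.
Enumerate smoothing states for the bracket polynomial. There are 2^6 = 64 states.
Each crossing splits two ways (0=vertical, 1=horizontal). The state's weight is A^(#A-smoothings - #B-smoothings) * d^(loops - 1).
Tabulate the states by total A-exponent and number of loops L (A-exp: L × count):
  A^6: L=4 ×1
  A^4: L=3 ×6
  A^2: L=2 ×12, L=4 ×3
  A^0: L=1 ×9, L=3 ×10, L=5 ×1
  A^-2: L=2 ×12, L=4 ×3
  A^-4: L=3 ×6
  A^-6: L=4 ×1
Each group contributes A^e * Σ count * d^(L-1):
Powers of d = -A^2 - A^-2: d^2 = A^4 + 2 + A^-4; d^3 = -A^6 - 3*A^2 - 3*A^-2 - A^-6; d^4 = A^8 + 4*A^4 + 6 + 4*A^-4 + A^-8.
  A^6 * (d^3) = -A^12 - 3*A^8 - 3*A^4 - 1
  A^4 * (6*d^2) = 6*A^8 + 12*A^4 + 6
  A^2 * (12*d + 3*d^3) = -3*A^8 - 21*A^4 - 21 - 3*A^-4
  A^0 * (9 + 10*d^2 + d^4) = A^8 + 14*A^4 + 35 + 14*A^-4 + A^-8
  A^-2 * (12*d + 3*d^3) = -3*A^4 - 21 - 21*A^-4 - 3*A^-8
  A^-4 * (6*d^2) = 6 + 12*A^-4 + 6*A^-8
  A^-6 * (d^3) = -1 - 3*A^-4 - 3*A^-8 - A^-12
Summing the groups: <K> = -A^12 + A^8 - A^4 + 3 - A^-4 + A^-8 - A^-12
Normalise by the writhe: (-A^3)^(-w) = (-A^3)^(0) = 1, so f(A) = 1 * <K> = -A^12 + A^8 - A^4 + 3 - A^-4 + A^-8 - A^-12.
Substitute A = t^(-1/4), i.e. A^e → t^(-e/4): V(t) = -t^3 + t^2 - t + 3 - t^-1 + t^-2 - t^-3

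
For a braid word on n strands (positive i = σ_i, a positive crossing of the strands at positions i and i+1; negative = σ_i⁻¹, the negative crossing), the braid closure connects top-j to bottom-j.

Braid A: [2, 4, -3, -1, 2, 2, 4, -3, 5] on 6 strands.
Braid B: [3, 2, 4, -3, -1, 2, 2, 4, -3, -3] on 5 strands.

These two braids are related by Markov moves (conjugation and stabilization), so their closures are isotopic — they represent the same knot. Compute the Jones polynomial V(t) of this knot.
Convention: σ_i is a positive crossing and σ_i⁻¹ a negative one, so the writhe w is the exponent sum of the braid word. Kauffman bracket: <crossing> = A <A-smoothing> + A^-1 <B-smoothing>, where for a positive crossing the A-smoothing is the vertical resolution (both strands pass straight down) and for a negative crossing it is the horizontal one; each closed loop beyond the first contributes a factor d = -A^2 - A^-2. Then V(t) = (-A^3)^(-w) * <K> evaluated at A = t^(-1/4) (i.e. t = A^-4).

-t^6 + 2*t^5 - 3*t^4 + 4*t^3 - 3*t^2 + 3*t - 2 + t^-1

Derivation:
Markov-equivalent braids have isotopic closures, hence identical knot invariants. Strip the Markov moves from each word to reach a common short braid β, then compute V(t) once on β.
Braid A: s2 s4 s3^-1 s1^-1 s2 s2 s4 s3^-1 s5 on 6 strands reduces by inverse Markov moves (closure unchanged at each step):
  Destabilize: the word has the form β·s5 where s5 occurs only as the final letter (β ∈ B_5); drop it and the last strand → 5 strands.
Reduced to β = s2 s4 s3^-1 s1^-1 s2 s2 s4 s3^-1 on 5 strands, 8 crossings.
Braid B: s3 s2 s4 s3^-1 s1^-1 s2 s2 s4 s3^-1 s3^-1 on 5 strands reduces by inverse Markov moves (closure unchanged at each step):
  Deconjugate: the word is γ·β·γ⁻¹ with γ = s3 (prefix) and γ⁻¹ = s3^-1 (suffix); strip both.
Reduced to β = s2 s4 s3^-1 s1^-1 s2 s2 s4 s3^-1 on 5 strands, 8 crossings.
Both give the same β = s2 s4 s3^-1 s1^-1 s2 s2 s4 s3^-1 on 5 strands, so one state sum suffices:
Braid: s2 s4 s3^-1 s1^-1 s2 s2 s4 s3^-1 on 5 strands, 8 crossings.
Writhe w = (#positive) - (#negative) = 5 - 3 = 2.
Enumerate smoothing states for the bracket polynomial. There are 2^8 = 256 states.
Each crossing splits two ways (0=vertical, 1=horizontal). The state's weight is A^(#A-smoothings - #B-smoothings) * d^(loops - 1).
Tabulate the states by total A-exponent and number of loops L (A-exp: L × count):
  A^8: L=4 ×1
  A^6: L=3 ×7, L=5 ×1
  A^4: L=2 ×19, L=4 ×9
  A^2: L=1 ×19, L=3 ×35, L=5 ×2
  A^0: L=2 ×48, L=4 ×22
  A^-2: L=3 ×49, L=5 ×7
  A^-4: L=4 ×27, L=6 ×1
  A^-6: L=5 ×8
  A^-8: L=6 ×1
Each group contributes A^e * Σ count * d^(L-1):
Powers of d = -A^2 - A^-2: d^2 = A^4 + 2 + A^-4; d^3 = -A^6 - 3*A^2 - 3*A^-2 - A^-6; d^4 = A^8 + 4*A^4 + 6 + 4*A^-4 + A^-8; d^5 = -A^10 - 5*A^6 - 10*A^2 - 10*A^-2 - 5*A^-6 - A^-10.
  A^8 * (d^3) = -A^14 - 3*A^10 - 3*A^6 - A^2
  A^6 * (7*d^2 + d^4) = A^14 + 11*A^10 + 20*A^6 + 11*A^2 + A^-2
  A^4 * (19*d + 9*d^3) = -9*A^10 - 46*A^6 - 46*A^2 - 9*A^-2
  A^2 * (19 + 35*d^2 + 2*d^4) = 2*A^10 + 43*A^6 + 101*A^2 + 43*A^-2 + 2*A^-6
  A^0 * (48*d + 22*d^3) = -22*A^6 - 114*A^2 - 114*A^-2 - 22*A^-6
  A^-2 * (49*d^2 + 7*d^4) = 7*A^6 + 77*A^2 + 140*A^-2 + 77*A^-6 + 7*A^-10
  A^-4 * (27*d^3 + d^5) = -A^6 - 32*A^2 - 91*A^-2 - 91*A^-6 - 32*A^-10 - A^-14
  A^-6 * (8*d^4) = 8*A^2 + 32*A^-2 + 48*A^-6 + 32*A^-10 + 8*A^-14
  A^-8 * (d^5) = -A^2 - 5*A^-2 - 10*A^-6 - 10*A^-10 - 5*A^-14 - A^-18
Summing the groups: <K> = A^10 - 2*A^6 + 3*A^2 - 3*A^-2 + 4*A^-6 - 3*A^-10 + 2*A^-14 - A^-18
Normalise by the writhe: (-A^3)^(-w) = (-A^3)^(-2) = A^-6, so f(A) = A^-6 * <K> = A^4 - 2 + 3*A^-4 - 3*A^-8 + 4*A^-12 - 3*A^-16 + 2*A^-20 - A^-24.
Substitute A = t^(-1/4), i.e. A^e → t^(-e/4): V(t) = -t^6 + 2*t^5 - 3*t^4 + 4*t^3 - 3*t^2 + 3*t - 2 + t^-1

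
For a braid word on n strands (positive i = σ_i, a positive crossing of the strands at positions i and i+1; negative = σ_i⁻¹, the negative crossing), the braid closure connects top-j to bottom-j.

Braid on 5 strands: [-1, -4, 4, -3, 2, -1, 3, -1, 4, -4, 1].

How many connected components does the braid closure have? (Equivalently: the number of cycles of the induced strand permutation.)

4

Derivation:
Track the strand permutation on 5 strands, starting from identity.
  step 1: s1^-1 swaps positions 1,2 -> [2 1 3 4 5]
  step 2: s4^-1 swaps positions 4,5 -> [2 1 3 5 4]
  step 3: s4 swaps positions 4,5 -> [2 1 3 4 5]
  step 4: s3^-1 swaps positions 3,4 -> [2 1 4 3 5]
  step 5: s2 swaps positions 2,3 -> [2 4 1 3 5]
  step 6: s1^-1 swaps positions 1,2 -> [4 2 1 3 5]
  step 7: s3 swaps positions 3,4 -> [4 2 3 1 5]
  step 8: s1^-1 swaps positions 1,2 -> [2 4 3 1 5]
  step 9: s4 swaps positions 4,5 -> [2 4 3 5 1]
  step 10: s4^-1 swaps positions 4,5 -> [2 4 3 1 5]
  step 11: s1 swaps positions 1,2 -> [4 2 3 1 5]
Final permutation (position -> original strand): [4 2 3 1 5]
Closure components = cycle count of this permutation = 4.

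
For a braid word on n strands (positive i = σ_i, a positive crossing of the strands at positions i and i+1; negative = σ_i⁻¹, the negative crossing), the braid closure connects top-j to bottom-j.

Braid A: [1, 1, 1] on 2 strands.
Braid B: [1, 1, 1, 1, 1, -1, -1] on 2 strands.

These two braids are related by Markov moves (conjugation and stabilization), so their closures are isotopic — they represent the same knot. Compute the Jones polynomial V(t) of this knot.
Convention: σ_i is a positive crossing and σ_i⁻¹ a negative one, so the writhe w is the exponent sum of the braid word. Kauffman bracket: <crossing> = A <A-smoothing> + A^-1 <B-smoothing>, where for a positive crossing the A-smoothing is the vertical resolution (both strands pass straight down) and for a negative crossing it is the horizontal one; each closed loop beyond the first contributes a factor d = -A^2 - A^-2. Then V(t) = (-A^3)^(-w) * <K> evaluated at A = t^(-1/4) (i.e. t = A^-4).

-t^4 + t^3 + t

Derivation:
Markov-equivalent braids have isotopic closures, hence identical knot invariants. Strip the Markov moves from each word to reach a common short braid β, then compute V(t) once on β.
Braid A: s1 s1 s1 on 2 strands has no conjugating prefix/suffix or stabilization to strip; take β = s1 s1 s1.
Braid B: s1 s1 s1 s1 s1 s1^-1 s1^-1 on 2 strands reduces by inverse Markov moves (closure unchanged at each step):
  Deconjugate: the word is γ·β·γ⁻¹ with γ = s1 s1 (prefix) and γ⁻¹ = s1^-1 s1^-1 (suffix); strip both.
Reduced to β = s1 s1 s1 on 2 strands, 3 crossings.
Both give the same β = s1 s1 s1 on 2 strands, so one state sum suffices:
Braid: s1 s1 s1 on 2 strands, 3 crossings.
Writhe w = (#positive) - (#negative) = 3 - 0 = 3.
Computing the Kauffman bracket via state sum. There are 2^3 = 8 states.
For each crossing: s=0 is the vertical smoothing, s=1 horizontal. Crossing k contributes A^(sign_k * (1 - 2*s_k)); loop factor d = -A^2 - A^-2.
  state 000: A-exp=+3, loops=2, term = A^3 * d^1
  state 001: A-exp=+1, loops=1, term = A^1 * d^0
  state 010: A-exp=+1, loops=1, term = A^1 * d^0
  state 011: A-exp=-1, loops=2, term = A^-1 * d^1
  state 100: A-exp=+1, loops=1, term = A^1 * d^0
  state 101: A-exp=-1, loops=2, term = A^-1 * d^1
  state 110: A-exp=-1, loops=2, term = A^-1 * d^1
  state 111: A-exp=-3, loops=3, term = A^-3 * d^2
Collect the terms by A-exponent (count of states per loop number):
Powers of d = -A^2 - A^-2: d^2 = A^4 + 2 + A^-4.
  A^3 * (d) = -A^5 - A
  A^1 * (3) = 3*A
  A^-1 * (3*d) = -3*A - 3*A^-3
  A^-3 * (d^2) = A + 2*A^-3 + A^-7
Summing the groups: <K> = -A^5 - A^-3 + A^-7
Normalise by the writhe: (-A^3)^(-w) = (-A^3)^(-3) = -A^-9, so f(A) = -A^-9 * <K> = A^-4 + A^-12 - A^-16.
Substitute A = t^(-1/4), i.e. A^e → t^(-e/4): V(t) = -t^4 + t^3 + t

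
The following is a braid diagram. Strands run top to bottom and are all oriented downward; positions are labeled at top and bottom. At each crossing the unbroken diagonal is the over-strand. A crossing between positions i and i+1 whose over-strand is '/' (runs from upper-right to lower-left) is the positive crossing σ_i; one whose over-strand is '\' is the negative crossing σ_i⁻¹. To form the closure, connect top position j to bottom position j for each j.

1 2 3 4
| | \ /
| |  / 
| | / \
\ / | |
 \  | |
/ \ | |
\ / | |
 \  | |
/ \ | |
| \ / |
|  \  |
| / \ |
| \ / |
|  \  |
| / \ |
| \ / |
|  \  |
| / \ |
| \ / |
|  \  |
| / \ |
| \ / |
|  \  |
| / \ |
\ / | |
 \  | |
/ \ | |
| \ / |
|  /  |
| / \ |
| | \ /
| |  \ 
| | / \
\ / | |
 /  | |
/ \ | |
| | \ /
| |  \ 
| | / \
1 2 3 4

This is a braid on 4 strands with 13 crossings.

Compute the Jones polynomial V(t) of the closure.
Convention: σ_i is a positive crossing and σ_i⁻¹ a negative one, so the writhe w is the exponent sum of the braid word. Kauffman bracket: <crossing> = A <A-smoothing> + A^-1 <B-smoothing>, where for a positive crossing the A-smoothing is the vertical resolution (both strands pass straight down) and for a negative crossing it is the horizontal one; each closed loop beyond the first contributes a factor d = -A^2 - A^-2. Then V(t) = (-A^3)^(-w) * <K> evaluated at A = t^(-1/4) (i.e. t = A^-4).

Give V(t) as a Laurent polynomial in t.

t^-2 - t^-3 + 2*t^-4 - 2*t^-5 + 3*t^-6 - 2*t^-7 + t^-8 - t^-9

Derivation:
Reading the diagram top to bottom ('/'-over between positions i,i+1 = s_i, '\'-over = s_i^-1): braid word = s3 s1^-1 s1^-1 s2^-1 s2^-1 s2^-1 s2^-1 s2^-1 s1^-1 s2 s3^-1 s1 s3^-1.
The presented braid s3 s1^-1 s1^-1 s2^-1 s2^-1 s2^-1 s2^-1 s2^-1 s1^-1 s2 s3^-1 s1 s3^-1 on 4 strands reduces by inverse Markov moves (closure unchanged at each step):
  Deconjugate: the word is γ·β·γ⁻¹ with γ = s3 s1^-1 (prefix) and γ⁻¹ = s1 s3^-1 (suffix); strip both.
  Destabilize: the word has the form β·s3^-1 where s3^-1 occurs only as the final letter (β ∈ B_3); drop it and the last strand → 3 strands.
Reduced to β = s1^-1 s2^-1 s2^-1 s2^-1 s2^-1 s2^-1 s1^-1 s2 on 3 strands, 8 crossings.
Compute on β:
Braid: s1^-1 s2^-1 s2^-1 s2^-1 s2^-1 s2^-1 s1^-1 s2 on 3 strands, 8 crossings.
Writhe w = (#positive) - (#negative) = 1 - 7 = -6.
Enumerate smoothing states for the bracket polynomial. There are 2^8 = 256 states.
Smooth each crossing (0=||, 1=⌣⌢); contribution A^(Σ sign_k(1-2s_k)) * d^(L-1).
Tabulate the states by total A-exponent and number of loops L (A-exp: L × count):
  A^8: L=6 ×1
  A^6: L=5 ×8
  A^4: L=4 ×25, L=6 ×3
  A^2: L=3 ×40, L=5 ×15, L=7 ×1
  A^0: L=2 ×35, L=4 ×30, L=6 ×5
  A^-2: L=1 ×15, L=3 ×31, L=5 ×10
  A^-4: L=2 ×18, L=4 ×10
  A^-6: L=1 ×2, L=3 ×6
  A^-8: L=2 ×1
Each group contributes A^e * Σ count * d^(L-1):
Powers of d = -A^2 - A^-2: d^2 = A^4 + 2 + A^-4; d^3 = -A^6 - 3*A^2 - 3*A^-2 - A^-6; d^4 = A^8 + 4*A^4 + 6 + 4*A^-4 + A^-8; d^5 = -A^10 - 5*A^6 - 10*A^2 - 10*A^-2 - 5*A^-6 - A^-10; d^6 = A^12 + 6*A^8 + 15*A^4 + 20 + 15*A^-4 + 6*A^-8 + A^-12.
  A^8 * (d^5) = -A^18 - 5*A^14 - 10*A^10 - 10*A^6 - 5*A^2 - A^-2
  A^6 * (8*d^4) = 8*A^14 + 32*A^10 + 48*A^6 + 32*A^2 + 8*A^-2
  A^4 * (25*d^3 + 3*d^5) = -3*A^14 - 40*A^10 - 105*A^6 - 105*A^2 - 40*A^-2 - 3*A^-6
  A^2 * (40*d^2 + 15*d^4 + d^6) = A^14 + 21*A^10 + 115*A^6 + 190*A^2 + 115*A^-2 + 21*A^-6 + A^-10
  A^0 * (35*d + 30*d^3 + 5*d^5) = -5*A^10 - 55*A^6 - 175*A^2 - 175*A^-2 - 55*A^-6 - 5*A^-10
  A^-2 * (15 + 31*d^2 + 10*d^4) = 10*A^6 + 71*A^2 + 137*A^-2 + 71*A^-6 + 10*A^-10
  A^-4 * (18*d + 10*d^3) = -10*A^2 - 48*A^-2 - 48*A^-6 - 10*A^-10
  A^-6 * (2 + 6*d^2) = 6*A^-2 + 14*A^-6 + 6*A^-10
  A^-8 * (d) = -A^-6 - A^-10
Summing the groups: <K> = -A^18 + A^14 - 2*A^10 + 3*A^6 - 2*A^2 + 2*A^-2 - A^-6 + A^-10
Normalise by the writhe: (-A^3)^(-w) = (-A^3)^(6) = A^18, so f(A) = A^18 * <K> = -A^36 + A^32 - 2*A^28 + 3*A^24 - 2*A^20 + 2*A^16 - A^12 + A^8.
Substitute A = t^(-1/4), i.e. A^e → t^(-e/4): V(t) = t^-2 - t^-3 + 2*t^-4 - 2*t^-5 + 3*t^-6 - 2*t^-7 + t^-8 - t^-9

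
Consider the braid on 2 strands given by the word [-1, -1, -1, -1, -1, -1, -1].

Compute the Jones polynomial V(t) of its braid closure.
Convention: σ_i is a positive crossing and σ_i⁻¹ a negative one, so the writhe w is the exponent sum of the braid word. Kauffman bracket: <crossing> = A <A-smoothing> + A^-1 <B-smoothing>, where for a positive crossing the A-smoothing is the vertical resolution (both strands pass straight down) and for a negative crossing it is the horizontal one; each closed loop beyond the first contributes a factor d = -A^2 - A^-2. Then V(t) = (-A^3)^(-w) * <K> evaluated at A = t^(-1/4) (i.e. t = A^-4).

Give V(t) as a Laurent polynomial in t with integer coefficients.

Braid: s1^-1 s1^-1 s1^-1 s1^-1 s1^-1 s1^-1 s1^-1 on 2 strands, 7 crossings.
Writhe w = (#positive) - (#negative) = 0 - 7 = -7.
Computing the Kauffman bracket via state sum. There are 2^7 = 128 states.
Each crossing splits two ways (0=vertical, 1=horizontal). The state's weight is A^(#A-smoothings - #B-smoothings) * d^(loops - 1).
Tabulate the states by total A-exponent and number of loops L (A-exp: L × count):
  A^7: L=7 ×1
  A^5: L=6 ×7
  A^3: L=5 ×21
  A^1: L=4 ×35
  A^-1: L=3 ×35
  A^-3: L=2 ×21
  A^-5: L=1 ×7
  A^-7: L=2 ×1
Each group contributes A^e * Σ count * d^(L-1):
Powers of d = -A^2 - A^-2: d^2 = A^4 + 2 + A^-4; d^3 = -A^6 - 3*A^2 - 3*A^-2 - A^-6; d^4 = A^8 + 4*A^4 + 6 + 4*A^-4 + A^-8; d^5 = -A^10 - 5*A^6 - 10*A^2 - 10*A^-2 - 5*A^-6 - A^-10; d^6 = A^12 + 6*A^8 + 15*A^4 + 20 + 15*A^-4 + 6*A^-8 + A^-12.
  A^7 * (d^6) = A^19 + 6*A^15 + 15*A^11 + 20*A^7 + 15*A^3 + 6*A^-1 + A^-5
  A^5 * (7*d^5) = -7*A^15 - 35*A^11 - 70*A^7 - 70*A^3 - 35*A^-1 - 7*A^-5
  A^3 * (21*d^4) = 21*A^11 + 84*A^7 + 126*A^3 + 84*A^-1 + 21*A^-5
  A^1 * (35*d^3) = -35*A^7 - 105*A^3 - 105*A^-1 - 35*A^-5
  A^-1 * (35*d^2) = 35*A^3 + 70*A^-1 + 35*A^-5
  A^-3 * (21*d) = -21*A^-1 - 21*A^-5
  A^-5 * (7) = 7*A^-5
  A^-7 * (d) = -A^-5 - A^-9
Summing the groups: <K> = A^19 - A^15 + A^11 - A^7 + A^3 - A^-1 - A^-9
Normalise by the writhe: (-A^3)^(-w) = (-A^3)^(7) = -A^21, so f(A) = -A^21 * <K> = -A^40 + A^36 - A^32 + A^28 - A^24 + A^20 + A^12.
Substitute A = t^(-1/4), i.e. A^e → t^(-e/4): V(t) = t^-3 + t^-5 - t^-6 + t^-7 - t^-8 + t^-9 - t^-10

Answer: t^-3 + t^-5 - t^-6 + t^-7 - t^-8 + t^-9 - t^-10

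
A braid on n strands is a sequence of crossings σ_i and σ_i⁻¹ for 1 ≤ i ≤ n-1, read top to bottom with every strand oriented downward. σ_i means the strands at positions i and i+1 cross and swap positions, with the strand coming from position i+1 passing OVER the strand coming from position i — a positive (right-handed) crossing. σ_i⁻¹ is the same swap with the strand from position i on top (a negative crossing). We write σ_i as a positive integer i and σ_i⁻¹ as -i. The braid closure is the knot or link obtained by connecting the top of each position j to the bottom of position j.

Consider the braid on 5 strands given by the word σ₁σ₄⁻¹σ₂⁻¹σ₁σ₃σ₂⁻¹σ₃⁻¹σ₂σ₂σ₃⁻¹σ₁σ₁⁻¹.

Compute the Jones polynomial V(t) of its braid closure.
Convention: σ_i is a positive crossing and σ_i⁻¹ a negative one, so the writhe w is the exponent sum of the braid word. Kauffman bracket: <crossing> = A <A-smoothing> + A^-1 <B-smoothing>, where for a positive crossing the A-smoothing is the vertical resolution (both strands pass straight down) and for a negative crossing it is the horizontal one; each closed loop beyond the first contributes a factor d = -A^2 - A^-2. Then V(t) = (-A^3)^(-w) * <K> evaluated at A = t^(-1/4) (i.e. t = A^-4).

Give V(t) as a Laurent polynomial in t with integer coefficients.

t^3 - t^2 + t - 1 + t^-1 - t^-2 + t^-3

Derivation:
The presented braid s1 s4^-1 s2^-1 s1 s3 s2^-1 s3^-1 s2 s2 s3^-1 s1 s1^-1 on 5 strands reduces by inverse Markov moves (closure unchanged at each step):
  Deconjugate: the word is γ·β·γ⁻¹ with γ = s1 (prefix) and γ⁻¹ = s1^-1 (suffix); strip both.
Reduced to β = s4^-1 s2^-1 s1 s3 s2^-1 s3^-1 s2 s2 s3^-1 s1 on 5 strands, 10 crossings.
Compute on β:
Braid: s4^-1 s2^-1 s1 s3 s2^-1 s3^-1 s2 s2 s3^-1 s1 on 5 strands, 10 crossings.
Writhe w = (#positive) - (#negative) = 5 - 5 = 0.
Enumerate smoothing states for the bracket polynomial. There are 2^10 = 1024 states.
Each crossing splits two ways (0=vertical, 1=horizontal). The state's weight is A^(#A-smoothings - #B-smoothings) * d^(loops - 1).
Tabulate the states by total A-exponent and number of loops L (A-exp: L × count):
  A^10: L=4 ×1
  A^8: L=3 ×9, L=5 ×1
  A^6: L=2 ×27, L=4 ×18
  A^4: L=1 ×28, L=3 ×78, L=5 ×14
  A^2: L=2 ×116, L=4 ×88, L=6 ×6
  A^0: L=1 ×27, L=3 ×178, L=5 ×46, L=7 ×1
  A^-2: L=2 ×78, L=4 ×123, L=6 ×9
  A^-4: L=1 ×6, L=3 ×78, L=5 ×36
  A^-6: L=2 ×11, L=4 ×31, L=6 ×3
  A^-8: L=3 ×6, L=5 ×4
  A^-10: L=4 ×1
Each group contributes A^e * Σ count * d^(L-1):
Powers of d = -A^2 - A^-2: d^2 = A^4 + 2 + A^-4; d^3 = -A^6 - 3*A^2 - 3*A^-2 - A^-6; d^4 = A^8 + 4*A^4 + 6 + 4*A^-4 + A^-8; d^5 = -A^10 - 5*A^6 - 10*A^2 - 10*A^-2 - 5*A^-6 - A^-10; d^6 = A^12 + 6*A^8 + 15*A^4 + 20 + 15*A^-4 + 6*A^-8 + A^-12.
  A^10 * (d^3) = -A^16 - 3*A^12 - 3*A^8 - A^4
  A^8 * (9*d^2 + d^4) = A^16 + 13*A^12 + 24*A^8 + 13*A^4 + 1
  A^6 * (27*d + 18*d^3) = -18*A^12 - 81*A^8 - 81*A^4 - 18
  A^4 * (28 + 78*d^2 + 14*d^4) = 14*A^12 + 134*A^8 + 268*A^4 + 134 + 14*A^-4
  A^2 * (116*d + 88*d^3 + 6*d^5) = -6*A^12 - 118*A^8 - 440*A^4 - 440 - 118*A^-4 - 6*A^-8
  A^0 * (27 + 178*d^2 + 46*d^4 + d^6) = A^12 + 52*A^8 + 377*A^4 + 679 + 377*A^-4 + 52*A^-8 + A^-12
  A^-2 * (78*d + 123*d^3 + 9*d^5) = -9*A^8 - 168*A^4 - 537 - 537*A^-4 - 168*A^-8 - 9*A^-12
  A^-4 * (6 + 78*d^2 + 36*d^4) = 36*A^4 + 222 + 378*A^-4 + 222*A^-8 + 36*A^-12
  A^-6 * (11*d + 31*d^3 + 3*d^5) = -3*A^4 - 46 - 134*A^-4 - 134*A^-8 - 46*A^-12 - 3*A^-16
  A^-8 * (6*d^2 + 4*d^4) = 4 + 22*A^-4 + 36*A^-8 + 22*A^-12 + 4*A^-16
  A^-10 * (d^3) = -A^-4 - 3*A^-8 - 3*A^-12 - A^-16
Summing the groups: <K> = A^12 - A^8 + A^4 - 1 + A^-4 - A^-8 + A^-12
Normalise by the writhe: (-A^3)^(-w) = (-A^3)^(0) = 1, so f(A) = 1 * <K> = A^12 - A^8 + A^4 - 1 + A^-4 - A^-8 + A^-12.
Substitute A = t^(-1/4), i.e. A^e → t^(-e/4): V(t) = t^3 - t^2 + t - 1 + t^-1 - t^-2 + t^-3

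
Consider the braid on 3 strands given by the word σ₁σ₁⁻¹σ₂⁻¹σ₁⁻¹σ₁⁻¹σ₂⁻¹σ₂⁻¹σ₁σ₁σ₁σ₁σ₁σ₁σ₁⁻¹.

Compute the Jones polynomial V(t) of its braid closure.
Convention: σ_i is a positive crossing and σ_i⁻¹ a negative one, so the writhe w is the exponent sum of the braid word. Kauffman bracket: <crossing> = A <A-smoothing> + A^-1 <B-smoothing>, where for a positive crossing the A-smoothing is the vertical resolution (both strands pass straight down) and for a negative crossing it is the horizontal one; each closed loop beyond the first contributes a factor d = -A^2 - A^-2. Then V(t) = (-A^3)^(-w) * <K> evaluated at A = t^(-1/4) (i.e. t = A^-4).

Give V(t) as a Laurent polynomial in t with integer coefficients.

The presented braid s1 s1^-1 s2^-1 s1^-1 s1^-1 s2^-1 s2^-1 s1 s1 s1 s1 s1 s1 s1^-1 on 3 strands reduces by inverse Markov moves (closure unchanged at each step):
  Deconjugate: the word is γ·β·γ⁻¹ with γ = s1 s1^-1 (prefix) and γ⁻¹ = s1 s1^-1 (suffix); strip both.
Reduced to β = s2^-1 s1^-1 s1^-1 s2^-1 s2^-1 s1 s1 s1 s1 s1 on 3 strands, 10 crossings.
Compute on β:
Braid: s2^-1 s1^-1 s1^-1 s2^-1 s2^-1 s1 s1 s1 s1 s1 on 3 strands, 10 crossings.
Writhe w = (#positive) - (#negative) = 5 - 5 = 0.
Enumerate smoothing states for the bracket polynomial. There are 2^10 = 1024 states.
For each crossing: s=0 is the vertical smoothing, s=1 horizontal. Crossing k contributes A^(sign_k * (1 - 2*s_k)); loop factor d = -A^2 - A^-2.
Tabulate the states by total A-exponent and number of loops L (A-exp: L × count):
  A^10: L=4 ×1
  A^8: L=3 ×10
  A^6: L=2 ×29, L=4 ×16
  A^4: L=1 ×26, L=3 ×74, L=5 ×20
  A^2: L=2 ×90, L=4 ×105, L=6 ×15
  A^0: L=1 ×15, L=3 ×141, L=5 ×90, L=7 ×6
  A^-2: L=2 ×35, L=4 ×130, L=6 ×44, L=8 ×1
  A^-4: L=3 ×40, L=5 ×69, L=7 ×11
  A^-6: L=4 ×25, L=6 ×19, L=8 ×1
  A^-8: L=5 ×8, L=7 ×2
  A^-10: L=6 ×1
Each group contributes A^e * Σ count * d^(L-1):
Powers of d = -A^2 - A^-2: d^2 = A^4 + 2 + A^-4; d^3 = -A^6 - 3*A^2 - 3*A^-2 - A^-6; d^4 = A^8 + 4*A^4 + 6 + 4*A^-4 + A^-8; d^5 = -A^10 - 5*A^6 - 10*A^2 - 10*A^-2 - 5*A^-6 - A^-10; d^6 = A^12 + 6*A^8 + 15*A^4 + 20 + 15*A^-4 + 6*A^-8 + A^-12; d^7 = -A^14 - 7*A^10 - 21*A^6 - 35*A^2 - 35*A^-2 - 21*A^-6 - 7*A^-10 - A^-14.
  A^10 * (d^3) = -A^16 - 3*A^12 - 3*A^8 - A^4
  A^8 * (10*d^2) = 10*A^12 + 20*A^8 + 10*A^4
  A^6 * (29*d + 16*d^3) = -16*A^12 - 77*A^8 - 77*A^4 - 16
  A^4 * (26 + 74*d^2 + 20*d^4) = 20*A^12 + 154*A^8 + 294*A^4 + 154 + 20*A^-4
  A^2 * (90*d + 105*d^3 + 15*d^5) = -15*A^12 - 180*A^8 - 555*A^4 - 555 - 180*A^-4 - 15*A^-8
  A^0 * (15 + 141*d^2 + 90*d^4 + 6*d^6) = 6*A^12 + 126*A^8 + 591*A^4 + 957 + 591*A^-4 + 126*A^-8 + 6*A^-12
  A^-2 * (35*d + 130*d^3 + 44*d^5 + d^7) = -A^12 - 51*A^8 - 371*A^4 - 900 - 900*A^-4 - 371*A^-8 - 51*A^-12 - A^-16
  A^-4 * (40*d^2 + 69*d^4 + 11*d^6) = 11*A^8 + 135*A^4 + 481 + 714*A^-4 + 481*A^-8 + 135*A^-12 + 11*A^-16
  A^-6 * (25*d^3 + 19*d^5 + d^7) = -A^8 - 26*A^4 - 141 - 300*A^-4 - 300*A^-8 - 141*A^-12 - 26*A^-16 - A^-20
  A^-8 * (8*d^4 + 2*d^6) = 2*A^4 + 20 + 62*A^-4 + 88*A^-8 + 62*A^-12 + 20*A^-16 + 2*A^-20
  A^-10 * (d^5) = -1 - 5*A^-4 - 10*A^-8 - 10*A^-12 - 5*A^-16 - A^-20
Summing the groups: <K> = -A^16 + A^12 - A^8 + 2*A^4 - 1 + 2*A^-4 - A^-8 + A^-12 - A^-16
Normalise by the writhe: (-A^3)^(-w) = (-A^3)^(0) = 1, so f(A) = 1 * <K> = -A^16 + A^12 - A^8 + 2*A^4 - 1 + 2*A^-4 - A^-8 + A^-12 - A^-16.
Substitute A = t^(-1/4), i.e. A^e → t^(-e/4): V(t) = -t^4 + t^3 - t^2 + 2*t - 1 + 2*t^-1 - t^-2 + t^-3 - t^-4

Answer: -t^4 + t^3 - t^2 + 2*t - 1 + 2*t^-1 - t^-2 + t^-3 - t^-4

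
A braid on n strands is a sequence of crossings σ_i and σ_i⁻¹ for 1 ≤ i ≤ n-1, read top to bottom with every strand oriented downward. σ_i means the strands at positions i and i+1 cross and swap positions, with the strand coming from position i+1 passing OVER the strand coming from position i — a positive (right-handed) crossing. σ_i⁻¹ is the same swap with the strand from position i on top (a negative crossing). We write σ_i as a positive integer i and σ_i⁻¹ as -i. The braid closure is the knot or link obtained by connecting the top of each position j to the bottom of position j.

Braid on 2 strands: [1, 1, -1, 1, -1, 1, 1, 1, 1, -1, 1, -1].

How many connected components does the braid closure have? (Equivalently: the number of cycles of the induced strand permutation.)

2

Derivation:
Track the strand permutation on 2 strands, starting from identity.
  step 1: s1 swaps positions 1,2 -> [2 1]
  step 2: s1 swaps positions 1,2 -> [1 2]
  step 3: s1^-1 swaps positions 1,2 -> [2 1]
  step 4: s1 swaps positions 1,2 -> [1 2]
  step 5: s1^-1 swaps positions 1,2 -> [2 1]
  step 6: s1 swaps positions 1,2 -> [1 2]
  step 7: s1 swaps positions 1,2 -> [2 1]
  step 8: s1 swaps positions 1,2 -> [1 2]
  step 9: s1 swaps positions 1,2 -> [2 1]
  step 10: s1^-1 swaps positions 1,2 -> [1 2]
  step 11: s1 swaps positions 1,2 -> [2 1]
  step 12: s1^-1 swaps positions 1,2 -> [1 2]
Final permutation (position -> original strand): [1 2]
Closure components = cycle count of this permutation = 2.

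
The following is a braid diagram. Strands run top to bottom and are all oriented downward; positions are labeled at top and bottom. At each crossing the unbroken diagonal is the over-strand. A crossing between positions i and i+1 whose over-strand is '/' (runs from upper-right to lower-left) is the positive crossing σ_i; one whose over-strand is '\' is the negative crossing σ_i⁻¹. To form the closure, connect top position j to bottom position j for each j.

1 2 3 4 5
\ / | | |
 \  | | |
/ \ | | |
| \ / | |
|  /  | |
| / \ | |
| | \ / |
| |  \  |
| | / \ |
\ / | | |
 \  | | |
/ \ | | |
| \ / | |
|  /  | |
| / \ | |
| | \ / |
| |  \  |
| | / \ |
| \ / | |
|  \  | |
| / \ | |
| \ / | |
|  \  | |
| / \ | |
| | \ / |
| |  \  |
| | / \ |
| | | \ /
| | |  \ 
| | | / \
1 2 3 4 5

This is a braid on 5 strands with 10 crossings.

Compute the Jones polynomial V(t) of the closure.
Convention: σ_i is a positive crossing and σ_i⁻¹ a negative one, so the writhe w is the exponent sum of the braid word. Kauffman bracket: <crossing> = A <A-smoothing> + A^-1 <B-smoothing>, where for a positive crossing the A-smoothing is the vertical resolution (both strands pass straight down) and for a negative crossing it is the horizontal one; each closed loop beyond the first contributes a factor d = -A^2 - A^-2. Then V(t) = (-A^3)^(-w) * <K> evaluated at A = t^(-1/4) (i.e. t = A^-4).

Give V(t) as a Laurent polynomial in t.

Reading the diagram top to bottom ('/'-over between positions i,i+1 = s_i, '\'-over = s_i^-1): braid word = s1^-1 s2 s3^-1 s1^-1 s2 s3^-1 s2^-1 s2^-1 s3^-1 s4^-1.
The presented braid s1^-1 s2 s3^-1 s1^-1 s2 s3^-1 s2^-1 s2^-1 s3^-1 s4^-1 on 5 strands reduces by inverse Markov moves (closure unchanged at each step):
  Destabilize: the word has the form β·s4^-1 where s4^-1 occurs only as the final letter (β ∈ B_4); drop it and the last strand → 4 strands.
Reduced to β = s1^-1 s2 s3^-1 s1^-1 s2 s3^-1 s2^-1 s2^-1 s3^-1 on 4 strands, 9 crossings.
Compute on β:
Braid: s1^-1 s2 s3^-1 s1^-1 s2 s3^-1 s2^-1 s2^-1 s3^-1 on 4 strands, 9 crossings.
Writhe w = (#positive) - (#negative) = 2 - 7 = -5.
Computing the Kauffman bracket via state sum. There are 2^9 = 512 states.
Smooth each crossing (0=||, 1=⌣⌢); contribution A^(Σ sign_k(1-2s_k)) * d^(L-1).
Tabulate the states by total A-exponent and number of loops L (A-exp: L × count):
  A^9: L=5 ×1
  A^7: L=4 ×9
  A^5: L=3 ×33, L=5 ×3
  A^3: L=2 ×59, L=4 ×25
  A^1: L=1 ×42, L=3 ×80, L=5 ×4
  A^-1: L=2 ×93, L=4 ×33
  A^-3: L=1 ×19, L=3 ×58, L=5 ×7
  A^-5: L=2 ×19, L=4 ×16, L=6 ×1
  A^-7: L=3 ×7, L=5 ×2
  A^-9: L=4 ×1
Each group contributes A^e * Σ count * d^(L-1):
Powers of d = -A^2 - A^-2: d^2 = A^4 + 2 + A^-4; d^3 = -A^6 - 3*A^2 - 3*A^-2 - A^-6; d^4 = A^8 + 4*A^4 + 6 + 4*A^-4 + A^-8; d^5 = -A^10 - 5*A^6 - 10*A^2 - 10*A^-2 - 5*A^-6 - A^-10.
  A^9 * (d^4) = A^17 + 4*A^13 + 6*A^9 + 4*A^5 + A
  A^7 * (9*d^3) = -9*A^13 - 27*A^9 - 27*A^5 - 9*A
  A^5 * (33*d^2 + 3*d^4) = 3*A^13 + 45*A^9 + 84*A^5 + 45*A + 3*A^-3
  A^3 * (59*d + 25*d^3) = -25*A^9 - 134*A^5 - 134*A - 25*A^-3
  A^1 * (42 + 80*d^2 + 4*d^4) = 4*A^9 + 96*A^5 + 226*A + 96*A^-3 + 4*A^-7
  A^-1 * (93*d + 33*d^3) = -33*A^5 - 192*A - 192*A^-3 - 33*A^-7
  A^-3 * (19 + 58*d^2 + 7*d^4) = 7*A^5 + 86*A + 177*A^-3 + 86*A^-7 + 7*A^-11
  A^-5 * (19*d + 16*d^3 + d^5) = -A^5 - 21*A - 77*A^-3 - 77*A^-7 - 21*A^-11 - A^-15
  A^-7 * (7*d^2 + 2*d^4) = 2*A + 15*A^-3 + 26*A^-7 + 15*A^-11 + 2*A^-15
  A^-9 * (d^3) = -A^-3 - 3*A^-7 - 3*A^-11 - A^-15
Summing the groups: <K> = A^17 - 2*A^13 + 3*A^9 - 4*A^5 + 4*A - 4*A^-3 + 3*A^-7 - 2*A^-11
Normalise by the writhe: (-A^3)^(-w) = (-A^3)^(5) = -A^15, so f(A) = -A^15 * <K> = -A^32 + 2*A^28 - 3*A^24 + 4*A^20 - 4*A^16 + 4*A^12 - 3*A^8 + 2*A^4.
Substitute A = t^(-1/4), i.e. A^e → t^(-e/4): V(t) = 2*t^-1 - 3*t^-2 + 4*t^-3 - 4*t^-4 + 4*t^-5 - 3*t^-6 + 2*t^-7 - t^-8

Answer: 2*t^-1 - 3*t^-2 + 4*t^-3 - 4*t^-4 + 4*t^-5 - 3*t^-6 + 2*t^-7 - t^-8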